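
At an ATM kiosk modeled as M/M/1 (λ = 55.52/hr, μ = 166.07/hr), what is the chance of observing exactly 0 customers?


ρ = 55.52/166.07 = 0.3343
P_n = (1−ρ)·ρ^n = (1 − 0.3343)·0.3343^0 = 0.6657·1.000000 = 0.665683

Final: 0.665683


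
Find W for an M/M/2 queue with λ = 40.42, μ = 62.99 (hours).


a = 0.6417; ρ = 0.3208; P₀ = 0.514183
Lq = P₀·a^c·ρ/(c!(1−ρ)²) = 0.07364
Wq = Lq/λ = 0.07364/40.42 = 0.001822 hr
W = Wq + 1/μ = 0.001822 + 0.01588 = 0.01770 hr

Final: 0.01770 hr


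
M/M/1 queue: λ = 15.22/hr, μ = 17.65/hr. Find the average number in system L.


ρ = λ/μ = 15.22/17.65 = 0.8623
L = ρ/(1−ρ) = 0.8623/(1 − 0.8623) = 0.8623/0.1377 = 6.2634

Final: 6.2634


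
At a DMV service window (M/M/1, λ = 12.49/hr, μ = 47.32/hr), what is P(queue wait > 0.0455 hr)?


ρ = 12.49/47.32 = 0.2639
P(Wq > t) = ρ·e^{−(μ−λ)t} = 0.2639·e^{−1.5848}
= 0.2639·0.204996 = 0.054108

Final: 0.054108


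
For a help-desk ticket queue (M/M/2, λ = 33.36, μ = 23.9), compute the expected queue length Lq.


a = λ/μ = 1.3958; ρ = a/2 = 0.6979
P₀ = 0.177920
Lq = P₀·a^c·ρ / (c!·(1−ρ)²) = 0.177920·1.94830·0.6979/(2·0.09126)
= 1.32547

Final: 1.32547


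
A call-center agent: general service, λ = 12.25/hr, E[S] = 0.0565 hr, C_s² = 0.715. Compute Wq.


ρ = λ·E[S] = 12.25·0.0565 = 0.6921
E[S²] = E[S]²(1+C_s²) = 0.0565²·(1+0.715) = 0.005475
Wq = λ·E[S²]/(2(1−ρ)) = 12.25·0.005475/(2·0.3079) = 0.10892 hr

Final: 0.10892 hr


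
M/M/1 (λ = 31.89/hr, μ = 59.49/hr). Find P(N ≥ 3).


ρ = 31.89/59.49 = 0.5361
P(N ≥ n) = ρ^n = 0.5361^3 = 0.154039

Final: 0.154039


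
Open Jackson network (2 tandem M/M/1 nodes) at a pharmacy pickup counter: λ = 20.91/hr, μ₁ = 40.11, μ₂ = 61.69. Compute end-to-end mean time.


Each node sees arrival rate λ = 20.91/hr (tandem ⇒ throughput preserved).
W₁ = 1/(μ₁−λ) = 1/(40.11−20.91) = 0.05208 hr
W₂ = 1/(μ₂−λ) = 1/(61.69−20.91) = 0.02452 hr
W_total = W₁ + W₂ = 0.05208 + 0.02452 = 0.07661 hr

Final: 0.07661 hr


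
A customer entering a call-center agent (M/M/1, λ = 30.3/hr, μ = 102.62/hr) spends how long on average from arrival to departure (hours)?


W = 1/(μ−λ) = 1/(102.62 − 30.3) = 1/72.32 = 0.01383 hr

Final: 0.01383 hr


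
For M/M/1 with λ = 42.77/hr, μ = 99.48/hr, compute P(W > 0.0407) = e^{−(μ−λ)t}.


W ~ Exponential(μ−λ) for M/M/1.
μ − λ = 99.48 − 42.77 = 56.7100
P(W > t) = e^{−(μ−λ)t} = e^{−2.3081} = 0.099450

Final: 0.099450


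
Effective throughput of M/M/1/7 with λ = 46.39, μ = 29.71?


ρ = 1.5614; P_K = (1−ρ)ρ^7/(1−ρ^8) = 0.370033
λ_eff = λ(1 − P_K) = 46.39·(1 − 0.370033) = 46.39·0.629967 = 29.2242 /hr

Final: 29.2242 /hr


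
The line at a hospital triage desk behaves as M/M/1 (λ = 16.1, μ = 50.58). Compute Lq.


ρ = 16.1/50.58 = 0.3183
Lq = ρ²/(1−ρ) = 0.1013/0.6817 = 0.1486

Final: 0.1486


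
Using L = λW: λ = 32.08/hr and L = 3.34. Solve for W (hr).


W = L/λ = 3.34/32.08 = 0.1041 hr

Final: 0.1041 hr


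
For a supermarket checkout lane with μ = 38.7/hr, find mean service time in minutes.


Mean service time = 1/μ = 1/38.7 hour = 0.02584 hour
In minutes: 0.02584 × 60 = 1.5504 min

Final: 1.5504 min


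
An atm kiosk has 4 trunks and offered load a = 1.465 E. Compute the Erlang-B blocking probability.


B(c,a) = (a^c/c!) / Σ_{k=0}^{c} a^k/k!
a^4/4! = 0.191928
Σ terms (k=0..4): 1.00000 + 1.46500 + 1.07311 + 0.52404 + 0.19193 = 4.254078
B = 0.191928/4.254078 = 0.045116

Final: 0.045116


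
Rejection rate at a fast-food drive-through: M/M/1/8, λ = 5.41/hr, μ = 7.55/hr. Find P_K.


ρ = λ/μ = 5.41/7.55 = 0.7166
P_K = (1−ρ)ρ^K/(1−ρ^(K+1)) = (0.2834·0.069503)/(1 − 0.049803)
= 0.019700/0.950197 = 0.020733

Final: 0.020733


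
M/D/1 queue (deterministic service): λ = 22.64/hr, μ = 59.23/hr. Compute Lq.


ρ = 22.64/59.23 = 0.3822
M/D/1: Lq = ρ²/(2(1−ρ)) = 0.1461/(2·0.6178) = 0.11825

Final: 0.11825


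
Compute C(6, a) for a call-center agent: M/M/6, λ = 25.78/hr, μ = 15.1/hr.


a = λ/μ = 1.7073; ρ = a/6 = 0.2845
P₀ = 0.181256 (from M/M/c formula)
C(c,a) = [a^c/(c!(1−ρ))]·P₀ = [24.76486/(720·0.7155)]·0.181256
= 0.04808·0.181256 = 0.008714

Final: 0.008714


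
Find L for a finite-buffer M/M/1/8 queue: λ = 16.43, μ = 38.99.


ρ = 16.43/38.99 = 0.4214
L = ρ[1 − (K+1)ρ^K + Kρ^(K+1)] / [(1−ρ)(1−ρ^(K+1))]
Numerator: 0.4214·(1 − 9·0.0009942 + 8·0.0004189) = 0.419032
Denominator: (0.5786)·(0.999581) = 0.578367
L = 0.419032/0.578367 = 0.7245

Final: 0.7245


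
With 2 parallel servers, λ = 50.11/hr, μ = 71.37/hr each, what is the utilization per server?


ρ = λ/(cμ) = 50.11/(2·71.37) = 50.11/142.74 = 0.3511

Final: 0.3511


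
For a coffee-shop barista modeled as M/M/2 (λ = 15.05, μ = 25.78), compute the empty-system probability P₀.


a = λ/μ = 15.05/25.78 = 0.5838; ρ = a/c = 0.2919
Σ_{k=0}^{1} a^k/k! (terms k=0..1) = 1.00000 + 0.58379 = 1.58379
Tail: a^2/(2!(1−ρ)) = 0.34081/(2·0.7081) = 0.24065
P₀ = 1/(1.58379 + 0.24065) = 1/1.82443 = 0.548116

Final: 0.548116


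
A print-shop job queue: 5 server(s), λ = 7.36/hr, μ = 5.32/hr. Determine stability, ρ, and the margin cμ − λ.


Total capacity cμ = 5·5.32 = 26.60/hr
ρ = λ/(cμ) = 7.36/26.60 = 0.2767
Stable ⇔ ρ < 1: YES
Spare capacity = cμ − λ = 26.60 − 7.36 = 19.24/hr

Final: ρ = 0.2767; stable; margin = 19.24/hr


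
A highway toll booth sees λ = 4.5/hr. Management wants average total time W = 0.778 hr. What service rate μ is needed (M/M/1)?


W = 1/(μ−λ) ⇒ μ − λ = 1/W = 1/0.778 = 1.2853
μ = λ + 1/W = 4.5 + 1.2853 = 5.7853 per hr

Final: 5.7853 /hr


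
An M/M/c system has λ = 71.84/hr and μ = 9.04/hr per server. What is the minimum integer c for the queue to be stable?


Stability requires cμ > λ ⇔ c > λ/μ.
λ/μ = 71.84/9.04 = 7.9469
Minimum integer c = ⌊7.9469⌋ + 1 = 8
Check: 8·9.04 = 72.32 > 71.84, while 7·9.04 = 63.28 ≤ 71.84

Final: 8 servers


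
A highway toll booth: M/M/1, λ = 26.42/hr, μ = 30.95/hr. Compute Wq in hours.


ρ = 26.42/30.95 = 0.8536
Wq = ρ/(μ−λ) = 0.8536/(30.95 − 26.42) = 0.8536/4.53 = 0.1884 hr

Final: 0.1884 hr


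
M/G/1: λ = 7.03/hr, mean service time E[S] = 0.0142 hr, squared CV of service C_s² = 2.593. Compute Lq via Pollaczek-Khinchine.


ρ = λ·E[S] = 7.03·0.0142 = 0.09983
Lq = ρ²(1+C_s²)/(2(1−ρ)) = 0.009965·(1+2.593)/(2·0.9002)
= 0.009965·3.5930/1.8003 = 0.01989

Final: 0.01989


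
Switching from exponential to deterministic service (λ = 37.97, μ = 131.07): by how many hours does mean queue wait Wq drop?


ρ = 37.97/131.07 = 0.2897
Wq(M/M/1) = ρ/(μ−λ) = 0.2897/93.10 = 0.003112 hr
Wq(M/D/1) = ρ/(2(μ−λ)) = 0.001556 hr
Savings = 0.003112 − 0.001556 = 0.001556 hr

Final: 0.001556 hr


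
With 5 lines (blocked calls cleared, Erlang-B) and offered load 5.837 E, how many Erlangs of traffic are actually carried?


B(5,5.837) = 0.348868 (Erlang-B)
Carried load = a(1 − B) = 5.837·(1 − 0.348868) = 5.837·0.651132 = 3.8007 E

Final: 3.8007 Erlangs


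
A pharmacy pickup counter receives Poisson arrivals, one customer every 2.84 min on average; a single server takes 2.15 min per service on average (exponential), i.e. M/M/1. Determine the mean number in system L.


λ = 60/2.84 = 21.1268 /hr
μ = 60/2.15 = 27.9070 /hr
ρ = λ/μ = 21.1268/27.9070 = 0.7570
L = ρ/(1−ρ) = 0.7570/0.2430 = 3.1159

Final: 3.1159


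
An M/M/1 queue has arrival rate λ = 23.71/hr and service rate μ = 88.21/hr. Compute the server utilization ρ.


ρ = λ/μ = 23.71/88.21 = 0.2688

Final: 0.2688


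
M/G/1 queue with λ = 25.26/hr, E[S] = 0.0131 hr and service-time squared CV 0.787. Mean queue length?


ρ = λ·E[S] = 25.26·0.0131 = 0.3309
Lq = ρ²(1+C_s²)/(2(1−ρ)) = 0.1095·(1+0.787)/(2·0.6691)
= 0.1095·1.7870/1.3382 = 0.14622

Final: 0.14622


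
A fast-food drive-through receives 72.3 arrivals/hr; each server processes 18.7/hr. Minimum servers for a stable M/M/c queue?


Stability requires cμ > λ ⇔ c > λ/μ.
λ/μ = 72.3/18.7 = 3.8663
Minimum integer c = ⌊3.8663⌋ + 1 = 4
Check: 4·18.7 = 74.80 > 72.3, while 3·18.7 = 56.10 ≤ 72.3

Final: 4 servers


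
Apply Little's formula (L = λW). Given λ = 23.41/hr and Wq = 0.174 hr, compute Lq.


Lq = λWq = 23.41·0.174 = 4.0733

Final: 4.0733


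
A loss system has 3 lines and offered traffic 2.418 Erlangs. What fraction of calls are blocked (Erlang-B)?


B(c,a) = (a^c/c!) / Σ_{k=0}^{c} a^k/k!
a^3/3! = 2.356230
Σ terms (k=0..3): 1.00000 + 2.41800 + 2.92336 + 2.35623 = 8.697592
B = 2.356230/8.697592 = 0.270906

Final: 0.270906


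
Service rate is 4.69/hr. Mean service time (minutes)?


Mean service time = 1/μ = 1/4.69 hour = 0.21322 hour
In minutes: 0.21322 × 60 = 12.7932 min

Final: 12.7932 min


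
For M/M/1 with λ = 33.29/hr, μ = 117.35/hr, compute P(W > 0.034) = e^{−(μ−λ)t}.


W ~ Exponential(μ−λ) for M/M/1.
μ − λ = 117.35 − 33.29 = 84.0600
P(W > t) = e^{−(μ−λ)t} = e^{−2.8580} = 0.057381

Final: 0.057381


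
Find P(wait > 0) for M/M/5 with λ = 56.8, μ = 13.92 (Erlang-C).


a = λ/μ = 4.0805; ρ = a/5 = 0.8161
P₀ = 0.011424 (from M/M/c formula)
C(c,a) = [a^c/(c!(1−ρ))]·P₀ = [1131.21590/(120·0.1839)]·0.011424
= 51.25822·0.011424 = 0.585552

Final: 0.585552


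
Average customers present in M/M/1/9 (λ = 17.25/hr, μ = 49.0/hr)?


ρ = 17.25/49.0 = 0.3520
L = ρ[1 − (K+1)ρ^K + Kρ^(K+1)] / [(1−ρ)(1−ρ^(K+1))]
Numerator: 0.3520·(1 − 10·0.00008305 + 9·0.00002924) = 0.351841
Denominator: (0.6480)·(0.999971) = 0.647940
L = 0.351841/0.647940 = 0.5430

Final: 0.5430


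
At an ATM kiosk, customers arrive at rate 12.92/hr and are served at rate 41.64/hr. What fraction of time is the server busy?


ρ = λ/μ = 12.92/41.64 = 0.3103

Final: 0.3103


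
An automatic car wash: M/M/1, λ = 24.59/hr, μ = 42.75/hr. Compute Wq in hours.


ρ = 24.59/42.75 = 0.5752
Wq = ρ/(μ−λ) = 0.5752/(42.75 − 24.59) = 0.5752/18.16 = 0.03167 hr

Final: 0.03167 hr


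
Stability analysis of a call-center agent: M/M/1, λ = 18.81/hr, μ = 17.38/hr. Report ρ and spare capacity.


Total capacity cμ = 1·17.38 = 17.38/hr
ρ = λ/(cμ) = 18.81/17.38 = 1.0823
Stable ⇔ ρ < 1: NO
Spare capacity = cμ − λ = 17.38 − 18.81 = -1.43/hr

Final: ρ = 1.0823; unstable; margin = -1.43/hr


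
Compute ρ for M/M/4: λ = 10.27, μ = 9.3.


ρ = λ/(cμ) = 10.27/(4·9.3) = 10.27/37.20 = 0.2761

Final: 0.2761


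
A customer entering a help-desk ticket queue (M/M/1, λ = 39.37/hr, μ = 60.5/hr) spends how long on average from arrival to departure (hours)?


W = 1/(μ−λ) = 1/(60.5 − 39.37) = 1/21.13 = 0.04733 hr

Final: 0.04733 hr


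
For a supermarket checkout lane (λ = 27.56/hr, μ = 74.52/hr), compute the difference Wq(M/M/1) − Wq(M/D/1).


ρ = 27.56/74.52 = 0.3698
Wq(M/M/1) = ρ/(μ−λ) = 0.3698/46.96 = 0.007876 hr
Wq(M/D/1) = ρ/(2(μ−λ)) = 0.003938 hr
Savings = 0.007876 − 0.003938 = 0.003938 hr

Final: 0.003938 hr


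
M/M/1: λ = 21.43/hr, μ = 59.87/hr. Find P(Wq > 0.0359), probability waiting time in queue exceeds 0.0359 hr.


ρ = 21.43/59.87 = 0.3579
P(Wq > t) = ρ·e^{−(μ−λ)t} = 0.3579·e^{−1.3800}
= 0.3579·0.251580 = 0.090051

Final: 0.090051


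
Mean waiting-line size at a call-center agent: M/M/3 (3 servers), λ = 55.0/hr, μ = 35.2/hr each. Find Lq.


a = λ/μ = 1.5625; ρ = a/3 = 0.5208
P₀ = 0.195693
Lq = P₀·a^c·ρ / (c!·(1−ρ)²) = 0.195693·3.81470·0.5208/(6·0.22960)
= 0.28223

Final: 0.28223


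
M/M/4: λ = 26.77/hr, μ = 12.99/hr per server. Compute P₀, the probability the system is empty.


a = λ/μ = 26.77/12.99 = 2.0608; ρ = a/c = 0.5152
Σ_{k=0}^{3} a^k/k! (terms k=0..3) = 1.00000 + 2.06082 + 2.12348 + 1.45870 = 6.64300
Tail: a^4/(4!(1−ρ)) = 18.03669/(24·0.4848) = 1.55020
P₀ = 1/(6.64300 + 1.55020) = 1/8.19319 = 0.122053

Final: 0.122053


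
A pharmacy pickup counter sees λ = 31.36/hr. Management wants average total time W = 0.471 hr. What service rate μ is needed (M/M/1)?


W = 1/(μ−λ) ⇒ μ − λ = 1/W = 1/0.471 = 2.1231
μ = λ + 1/W = 31.36 + 2.1231 = 33.4831 per hr

Final: 33.4831 /hr


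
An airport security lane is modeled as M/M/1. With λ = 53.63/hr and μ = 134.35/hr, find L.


ρ = λ/μ = 53.63/134.35 = 0.3992
L = ρ/(1−ρ) = 0.3992/(1 − 0.3992) = 0.3992/0.6008 = 0.6644

Final: 0.6644


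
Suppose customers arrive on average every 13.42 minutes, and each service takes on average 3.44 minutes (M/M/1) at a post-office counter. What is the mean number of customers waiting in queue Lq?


λ = 60/13.42 = 4.4709 /hr
μ = 60/3.44 = 17.4419 /hr
ρ = λ/μ = 4.4709/17.4419 = 0.2563
Lq = ρ²/(1−ρ) = 0.06571/0.7437 = 0.08836

Final: 0.08836


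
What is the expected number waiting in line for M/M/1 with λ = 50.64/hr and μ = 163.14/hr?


ρ = 50.64/163.14 = 0.3104
Lq = ρ²/(1−ρ) = 0.09635/0.6896 = 0.1397

Final: 0.1397


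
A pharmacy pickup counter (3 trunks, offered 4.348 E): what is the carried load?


B(3,4.348) = 0.480691 (Erlang-B)
Carried load = a(1 − B) = 4.348·(1 − 0.480691) = 4.348·0.519309 = 2.2580 E

Final: 2.2580 Erlangs


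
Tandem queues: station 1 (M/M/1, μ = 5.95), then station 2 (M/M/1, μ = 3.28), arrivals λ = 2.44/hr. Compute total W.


Each node sees arrival rate λ = 2.44/hr (tandem ⇒ throughput preserved).
W₁ = 1/(μ₁−λ) = 1/(5.95−2.44) = 0.28490 hr
W₂ = 1/(μ₂−λ) = 1/(3.28−2.44) = 1.19048 hr
W_total = W₁ + W₂ = 0.28490 + 1.19048 = 1.47538 hr

Final: 1.47538 hr


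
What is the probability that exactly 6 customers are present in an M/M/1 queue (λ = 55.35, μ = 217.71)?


ρ = 55.35/217.71 = 0.2542
P_n = (1−ρ)·ρ^n = (1 − 0.2542)·0.2542^6 = 0.7458·0.0002700 = 0.0002014

Final: 0.0002014


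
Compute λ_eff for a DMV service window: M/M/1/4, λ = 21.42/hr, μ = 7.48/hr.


ρ = 2.8636; P_K = (1−ρ)ρ^4/(1−ρ^5) = 0.654191
λ_eff = λ(1 − P_K) = 21.42·(1 − 0.654191) = 21.42·0.345809 = 7.4072 /hr

Final: 7.4072 /hr


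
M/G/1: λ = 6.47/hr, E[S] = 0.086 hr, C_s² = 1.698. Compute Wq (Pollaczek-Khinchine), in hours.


ρ = λ·E[S] = 6.47·0.086 = 0.5564
E[S²] = E[S]²(1+C_s²) = 0.086²·(1+1.698) = 0.019954
Wq = λ·E[S²]/(2(1−ρ)) = 6.47·0.019954/(2·0.4436) = 0.14553 hr

Final: 0.14553 hr


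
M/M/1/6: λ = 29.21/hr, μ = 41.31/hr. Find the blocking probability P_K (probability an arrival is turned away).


ρ = λ/μ = 29.21/41.31 = 0.7071
P_K = (1−ρ)ρ^K/(1−ρ^(K+1)) = (0.2929·0.124985)/(1 − 0.088376)
= 0.036609/0.911624 = 0.040158

Final: 0.040158


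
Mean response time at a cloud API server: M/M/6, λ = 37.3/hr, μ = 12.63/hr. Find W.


a = 2.9533; ρ = 0.4922; P₀ = 0.051377
Lq = P₀·a^c·ρ/(c!(1−ρ)²) = 0.09038
Wq = Lq/λ = 0.09038/37.3 = 0.002423 hr
W = Wq + 1/μ = 0.002423 + 0.07918 = 0.08160 hr

Final: 0.08160 hr


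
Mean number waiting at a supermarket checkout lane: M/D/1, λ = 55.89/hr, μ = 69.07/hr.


ρ = 55.89/69.07 = 0.8092
M/D/1: Lq = ρ²/(2(1−ρ)) = 0.6548/(2·0.1908) = 1.71567

Final: 1.71567


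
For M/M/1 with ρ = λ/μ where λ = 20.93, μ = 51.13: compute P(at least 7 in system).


ρ = 20.93/51.13 = 0.4093
P(N ≥ n) = ρ^n = 0.4093^7 = 0.001926

Final: 0.001926


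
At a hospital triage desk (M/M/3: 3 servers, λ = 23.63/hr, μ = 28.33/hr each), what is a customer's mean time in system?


a = 0.8341; ρ = 0.2780; P₀ = 0.431794
Lq = P₀·a^c·ρ/(c!(1−ρ)²) = 0.02228
Wq = Lq/λ = 0.02228/23.63 = 0.0009427 hr
W = Wq + 1/μ = 0.0009427 + 0.03530 = 0.03624 hr

Final: 0.03624 hr


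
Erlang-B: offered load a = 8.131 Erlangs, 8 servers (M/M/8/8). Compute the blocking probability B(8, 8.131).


B(c,a) = (a^c/c!) / Σ_{k=0}^{c} a^k/k!
a^8/8! = 473.839395
Σ terms (k=0..8): 1.00000 + 8.13100 + 33.05658 + 89.59435 + 182.12292 + 296.16829 + 401.35740 + 466.20528 + 473.83939 = 1951.475217
B = 473.839395/1951.475217 = 0.242811

Final: 0.242811


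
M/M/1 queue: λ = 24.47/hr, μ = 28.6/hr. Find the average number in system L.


ρ = λ/μ = 24.47/28.6 = 0.8556
L = ρ/(1−ρ) = 0.8556/(1 − 0.8556) = 0.8556/0.1444 = 5.9249

Final: 5.9249


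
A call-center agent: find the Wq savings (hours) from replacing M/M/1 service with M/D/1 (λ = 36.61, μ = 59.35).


ρ = 36.61/59.35 = 0.6168
Wq(M/M/1) = ρ/(μ−λ) = 0.6168/22.74 = 0.02713 hr
Wq(M/D/1) = ρ/(2(μ−λ)) = 0.01356 hr
Savings = 0.02713 − 0.01356 = 0.01356 hr

Final: 0.01356 hr


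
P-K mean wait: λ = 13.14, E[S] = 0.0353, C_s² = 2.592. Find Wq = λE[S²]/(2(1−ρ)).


ρ = λ·E[S] = 13.14·0.0353 = 0.4638
E[S²] = E[S]²(1+C_s²) = 0.0353²·(1+2.592) = 0.004476
Wq = λ·E[S²]/(2(1−ρ)) = 13.14·0.004476/(2·0.5362) = 0.05485 hr

Final: 0.05485 hr


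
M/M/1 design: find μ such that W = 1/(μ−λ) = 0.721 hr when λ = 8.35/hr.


W = 1/(μ−λ) ⇒ μ − λ = 1/W = 1/0.721 = 1.3870
μ = λ + 1/W = 8.35 + 1.3870 = 9.7370 per hr

Final: 9.7370 /hr


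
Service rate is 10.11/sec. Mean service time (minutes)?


Mean service time = 1/μ = 1/10.11 second = 0.09891 second
In minutes: 0.09891 × 0.0166667 = 0.001649 min

Final: 0.001649 min


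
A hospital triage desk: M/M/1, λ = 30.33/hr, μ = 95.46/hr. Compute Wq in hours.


ρ = 30.33/95.46 = 0.3177
Wq = ρ/(μ−λ) = 0.3177/(95.46 − 30.33) = 0.3177/65.13 = 0.004878 hr

Final: 0.004878 hr


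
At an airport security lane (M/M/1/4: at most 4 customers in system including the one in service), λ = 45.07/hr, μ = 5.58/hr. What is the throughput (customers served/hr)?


ρ = 8.0771; P_K = (1−ρ)ρ^4/(1−ρ^5) = 0.876218
λ_eff = λ(1 − P_K) = 45.07·(1 − 0.876218) = 45.07·0.123782 = 5.5789 /hr

Final: 5.5789 /hr


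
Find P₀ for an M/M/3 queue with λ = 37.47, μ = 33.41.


a = λ/μ = 37.47/33.41 = 1.1215; ρ = a/c = 0.3738
Σ_{k=0}^{2} a^k/k! (terms k=0..2) = 1.00000 + 1.12152 + 0.62890 = 2.75042
Tail: a^3/(3!(1−ρ)) = 1.41066/(6·0.6262) = 0.37548
P₀ = 1/(2.75042 + 0.37548) = 1/3.12590 = 0.319908

Final: 0.319908


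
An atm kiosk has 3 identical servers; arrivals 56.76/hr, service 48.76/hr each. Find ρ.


ρ = λ/(cμ) = 56.76/(3·48.76) = 56.76/146.28 = 0.3880

Final: 0.3880


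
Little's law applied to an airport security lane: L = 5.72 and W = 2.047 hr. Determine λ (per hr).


λ = L/W = 5.72/2.047 = 2.7943 /hr

Final: 2.7943 /hr


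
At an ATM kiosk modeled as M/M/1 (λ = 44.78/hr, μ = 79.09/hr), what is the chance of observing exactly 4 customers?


ρ = 44.78/79.09 = 0.5662
P_n = (1−ρ)·ρ^n = (1 − 0.5662)·0.5662^4 = 0.4338·0.102766 = 0.044581

Final: 0.044581


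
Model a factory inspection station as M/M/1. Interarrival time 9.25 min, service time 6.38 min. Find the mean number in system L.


λ = 60/9.25 = 6.4865 /hr
μ = 60/6.38 = 9.4044 /hr
ρ = λ/μ = 6.4865/9.4044 = 0.6897
L = ρ/(1−ρ) = 0.6897/0.3103 = 2.2230

Final: 2.2230


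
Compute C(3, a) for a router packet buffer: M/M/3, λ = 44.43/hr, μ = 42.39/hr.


a = λ/μ = 1.0481; ρ = a/3 = 0.3494
P₀ = 0.345738 (from M/M/c formula)
C(c,a) = [a^c/(c!(1−ρ))]·P₀ = [1.15143/(6·0.6506)]·0.345738
= 0.29496·0.345738 = 0.101977

Final: 0.101977


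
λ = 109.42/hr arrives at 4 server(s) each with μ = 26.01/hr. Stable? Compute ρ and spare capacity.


Total capacity cμ = 4·26.01 = 104.04/hr
ρ = λ/(cμ) = 109.42/104.04 = 1.0517
Stable ⇔ ρ < 1: NO
Spare capacity = cμ − λ = 104.04 − 109.42 = -5.38/hr

Final: ρ = 1.0517; unstable; margin = -5.38/hr


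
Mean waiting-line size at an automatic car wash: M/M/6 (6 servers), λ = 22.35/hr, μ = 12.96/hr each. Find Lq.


a = λ/μ = 1.7245; ρ = a/6 = 0.2874
P₀ = 0.178149
Lq = P₀·a^c·ρ / (c!·(1−ρ)²) = 0.178149·26.30481·0.2874/(720·0.50777)
= 0.003684

Final: 0.003684


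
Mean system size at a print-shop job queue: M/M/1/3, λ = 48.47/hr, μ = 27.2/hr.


ρ = 48.47/27.2 = 1.7820
L = ρ[1 − (K+1)ρ^K + Kρ^(K+1)] / [(1−ρ)(1−ρ^(K+1))]
Numerator: 1.7820·(1 − 4·5.658644 + 3·10.083620) = 15.354093
Denominator: (-0.7820)·(-9.083620) = 7.103257
L = 15.354093/7.103257 = 2.1616

Final: 2.1616


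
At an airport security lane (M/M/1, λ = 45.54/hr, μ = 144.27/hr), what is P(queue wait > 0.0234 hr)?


ρ = 45.54/144.27 = 0.3157
P(Wq > t) = ρ·e^{−(μ−λ)t} = 0.3157·e^{−2.3103}
= 0.3157·0.099233 = 0.031324

Final: 0.031324


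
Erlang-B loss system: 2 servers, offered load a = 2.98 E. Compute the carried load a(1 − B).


B(2,2.98) = 0.527327 (Erlang-B)
Carried load = a(1 − B) = 2.98·(1 − 0.527327) = 2.98·0.472673 = 1.4086 E

Final: 1.4086 Erlangs


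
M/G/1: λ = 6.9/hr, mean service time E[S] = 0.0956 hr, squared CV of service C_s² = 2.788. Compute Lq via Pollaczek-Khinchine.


ρ = λ·E[S] = 6.9·0.0956 = 0.6596
Lq = ρ²(1+C_s²)/(2(1−ρ)) = 0.4351·(1+2.788)/(2·0.3404)
= 0.4351·3.7880/0.6807 = 2.42134

Final: 2.42134


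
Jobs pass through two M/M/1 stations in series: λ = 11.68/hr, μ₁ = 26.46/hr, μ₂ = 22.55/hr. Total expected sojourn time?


Each node sees arrival rate λ = 11.68/hr (tandem ⇒ throughput preserved).
W₁ = 1/(μ₁−λ) = 1/(26.46−11.68) = 0.06766 hr
W₂ = 1/(μ₂−λ) = 1/(22.55−11.68) = 0.09200 hr
W_total = W₁ + W₂ = 0.06766 + 0.09200 = 0.15966 hr

Final: 0.15966 hr


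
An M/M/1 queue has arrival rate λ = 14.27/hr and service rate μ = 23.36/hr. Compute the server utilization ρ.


ρ = λ/μ = 14.27/23.36 = 0.6109

Final: 0.6109


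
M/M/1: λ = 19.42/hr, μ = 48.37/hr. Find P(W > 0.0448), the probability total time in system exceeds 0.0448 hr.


W ~ Exponential(μ−λ) for M/M/1.
μ − λ = 48.37 − 19.42 = 28.9500
P(W > t) = e^{−(μ−λ)t} = e^{−1.2970} = 0.273362

Final: 0.273362


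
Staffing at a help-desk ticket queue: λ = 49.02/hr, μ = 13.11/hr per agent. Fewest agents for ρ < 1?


Stability requires cμ > λ ⇔ c > λ/μ.
λ/μ = 49.02/13.11 = 3.7391
Minimum integer c = ⌊3.7391⌋ + 1 = 4
Check: 4·13.11 = 52.44 > 49.02, while 3·13.11 = 39.33 ≤ 49.02

Final: 4 servers


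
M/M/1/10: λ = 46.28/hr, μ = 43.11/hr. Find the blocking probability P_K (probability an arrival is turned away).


ρ = λ/μ = 46.28/43.11 = 1.0735
P_K = (1−ρ)ρ^K/(1−ρ^(K+1)) = (-0.07353·2.033074)/(1 − 2.182572)
= -0.149498/-1.182572 = 0.126417

Final: 0.126417


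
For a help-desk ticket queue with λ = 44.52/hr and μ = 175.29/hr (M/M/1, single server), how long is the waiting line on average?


ρ = 44.52/175.29 = 0.2540
Lq = ρ²/(1−ρ) = 0.06451/0.7460 = 0.08647

Final: 0.08647


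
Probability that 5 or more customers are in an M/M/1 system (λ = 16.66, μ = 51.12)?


ρ = 16.66/51.12 = 0.3259
P(N ≥ n) = ρ^n = 0.3259^5 = 0.003676

Final: 0.003676


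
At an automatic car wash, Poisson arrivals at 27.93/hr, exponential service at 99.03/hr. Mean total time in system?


W = 1/(μ−λ) = 1/(99.03 − 27.93) = 1/71.10 = 0.01406 hr

Final: 0.01406 hr


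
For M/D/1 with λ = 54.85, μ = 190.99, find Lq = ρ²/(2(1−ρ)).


ρ = 54.85/190.99 = 0.2872
M/D/1: Lq = ρ²/(2(1−ρ)) = 0.08248/(2·0.7128) = 0.05785

Final: 0.05785


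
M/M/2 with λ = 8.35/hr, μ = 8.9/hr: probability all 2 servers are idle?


a = λ/μ = 8.35/8.9 = 0.9382; ρ = a/c = 0.4691
Σ_{k=0}^{1} a^k/k! (terms k=0..1) = 1.00000 + 0.93820 = 1.93820
Tail: a^2/(2!(1−ρ)) = 0.88022/(2·0.5309) = 0.82899
P₀ = 1/(1.93820 + 0.82899) = 1/2.76720 = 0.361377

Final: 0.361377


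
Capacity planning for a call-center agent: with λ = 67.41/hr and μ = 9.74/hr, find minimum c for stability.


Stability requires cμ > λ ⇔ c > λ/μ.
λ/μ = 67.41/9.74 = 6.9209
Minimum integer c = ⌊6.9209⌋ + 1 = 7
Check: 7·9.74 = 68.18 > 67.41, while 6·9.74 = 58.44 ≤ 67.41

Final: 7 servers


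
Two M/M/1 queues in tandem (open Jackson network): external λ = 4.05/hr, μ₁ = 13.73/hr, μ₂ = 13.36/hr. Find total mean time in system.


Each node sees arrival rate λ = 4.05/hr (tandem ⇒ throughput preserved).
W₁ = 1/(μ₁−λ) = 1/(13.73−4.05) = 0.10331 hr
W₂ = 1/(μ₂−λ) = 1/(13.36−4.05) = 0.10741 hr
W_total = W₁ + W₂ = 0.10331 + 0.10741 = 0.21072 hr

Final: 0.21072 hr


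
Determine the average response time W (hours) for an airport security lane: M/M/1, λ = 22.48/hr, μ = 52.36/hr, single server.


W = 1/(μ−λ) = 1/(52.36 − 22.48) = 1/29.88 = 0.03347 hr

Final: 0.03347 hr


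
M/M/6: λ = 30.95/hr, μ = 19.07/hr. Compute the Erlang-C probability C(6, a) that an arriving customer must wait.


a = λ/μ = 1.6230; ρ = a/6 = 0.2705
P₀ = 0.197231 (from M/M/c formula)
C(c,a) = [a^c/(c!(1−ρ))]·P₀ = [18.27510/(720·0.7295)]·0.197231
= 0.03479·0.197231 = 0.006862

Final: 0.006862


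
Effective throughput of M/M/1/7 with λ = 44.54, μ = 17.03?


ρ = 2.6154; P_K = (1−ρ)ρ^7/(1−ρ^8) = 0.617929
λ_eff = λ(1 − P_K) = 44.54·(1 − 0.617929) = 44.54·0.382071 = 17.0174 /hr

Final: 17.0174 /hr


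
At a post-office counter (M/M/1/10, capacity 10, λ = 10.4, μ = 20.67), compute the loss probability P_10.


ρ = λ/μ = 10.4/20.67 = 0.5031
P_K = (1−ρ)ρ^K/(1−ρ^(K+1)) = (0.4969·0.001040)/(1 − 0.0005231)
= 0.0005166/0.999477 = 0.0005169

Final: 0.0005169


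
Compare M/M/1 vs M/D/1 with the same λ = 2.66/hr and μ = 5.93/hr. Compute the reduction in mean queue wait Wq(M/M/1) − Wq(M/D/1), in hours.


ρ = 2.66/5.93 = 0.4486
Wq(M/M/1) = ρ/(μ−λ) = 0.4486/3.27 = 0.13718 hr
Wq(M/D/1) = ρ/(2(μ−λ)) = 0.06859 hr
Savings = 0.13718 − 0.06859 = 0.06859 hr

Final: 0.06859 hr


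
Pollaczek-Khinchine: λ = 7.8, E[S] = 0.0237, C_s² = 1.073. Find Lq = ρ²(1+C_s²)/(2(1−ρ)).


ρ = λ·E[S] = 7.8·0.0237 = 0.1849
Lq = ρ²(1+C_s²)/(2(1−ρ)) = 0.03417·(1+1.073)/(2·0.8151)
= 0.03417·2.0730/1.6303 = 0.04345

Final: 0.04345


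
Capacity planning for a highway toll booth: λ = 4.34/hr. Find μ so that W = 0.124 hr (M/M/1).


W = 1/(μ−λ) ⇒ μ − λ = 1/W = 1/0.124 = 8.0645
μ = λ + 1/W = 4.34 + 8.0645 = 12.4045 per hr

Final: 12.4045 /hr


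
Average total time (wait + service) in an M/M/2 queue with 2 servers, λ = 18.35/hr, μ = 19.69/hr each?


a = 0.9319; ρ = 0.4660; P₀ = 0.364282
Lq = P₀·a^c·ρ/(c!(1−ρ)²) = 0.25848
Wq = Lq/λ = 0.25848/18.35 = 0.01409 hr
W = Wq + 1/μ = 0.01409 + 0.05079 = 0.06487 hr

Final: 0.06487 hr


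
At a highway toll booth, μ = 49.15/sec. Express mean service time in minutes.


Mean service time = 1/μ = 1/49.15 second = 0.02035 second
In minutes: 0.02035 × 0.0166667 = 0.0003391 min

Final: 0.0003391 min


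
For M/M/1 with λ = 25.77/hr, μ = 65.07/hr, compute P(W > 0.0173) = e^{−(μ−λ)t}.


W ~ Exponential(μ−λ) for M/M/1.
μ − λ = 65.07 − 25.77 = 39.3000
P(W > t) = e^{−(μ−λ)t} = e^{−0.6799} = 0.506673

Final: 0.506673


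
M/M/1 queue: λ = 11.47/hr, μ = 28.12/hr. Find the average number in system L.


ρ = λ/μ = 11.47/28.12 = 0.4079
L = ρ/(1−ρ) = 0.4079/(1 − 0.4079) = 0.4079/0.5921 = 0.6889

Final: 0.6889


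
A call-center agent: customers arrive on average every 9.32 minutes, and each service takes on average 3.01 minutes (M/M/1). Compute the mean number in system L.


λ = 60/9.32 = 6.4378 /hr
μ = 60/3.01 = 19.9336 /hr
ρ = λ/μ = 6.4378/19.9336 = 0.3230
L = ρ/(1−ρ) = 0.3230/0.6770 = 0.4770

Final: 0.4770


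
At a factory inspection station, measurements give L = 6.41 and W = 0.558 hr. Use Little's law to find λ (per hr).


λ = L/W = 6.41/0.558 = 11.4875 /hr

Final: 11.4875 /hr


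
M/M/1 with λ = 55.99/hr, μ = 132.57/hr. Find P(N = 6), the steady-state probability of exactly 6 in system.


ρ = 55.99/132.57 = 0.4223
P_n = (1−ρ)·ρ^n = (1 − 0.4223)·0.4223^6 = 0.5777·0.005675 = 0.003278

Final: 0.003278


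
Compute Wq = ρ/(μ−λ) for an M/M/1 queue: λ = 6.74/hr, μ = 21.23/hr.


ρ = 6.74/21.23 = 0.3175
Wq = ρ/(μ−λ) = 0.3175/(21.23 − 6.74) = 0.3175/14.49 = 0.02191 hr

Final: 0.02191 hr


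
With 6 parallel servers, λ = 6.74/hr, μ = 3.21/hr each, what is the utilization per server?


ρ = λ/(cμ) = 6.74/(6·3.21) = 6.74/19.26 = 0.3499

Final: 0.3499


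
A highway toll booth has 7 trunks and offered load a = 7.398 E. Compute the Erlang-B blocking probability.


B(c,a) = (a^c/c!) / Σ_{k=0}^{c} a^k/k!
a^7/7! = 240.641071
Σ terms (k=0..7): 1.00000 + 7.39800 + 27.36520 + 67.48259 + 124.80905 + 184.66747 + 227.69499 + 240.64107 = 881.058359
B = 240.641071/881.058359 = 0.273127

Final: 0.273127


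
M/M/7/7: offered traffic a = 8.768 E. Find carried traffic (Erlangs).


B(7,8.768) = 0.349732 (Erlang-B)
Carried load = a(1 − B) = 8.768·(1 − 0.349732) = 8.768·0.650268 = 5.7016 E

Final: 5.7016 Erlangs


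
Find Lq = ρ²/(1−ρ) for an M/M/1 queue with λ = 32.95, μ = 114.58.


ρ = 32.95/114.58 = 0.2876
Lq = ρ²/(1−ρ) = 0.08270/0.7124 = 0.1161

Final: 0.1161


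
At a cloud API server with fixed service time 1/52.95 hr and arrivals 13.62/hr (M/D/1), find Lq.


ρ = 13.62/52.95 = 0.2572
M/D/1: Lq = ρ²/(2(1−ρ)) = 0.06616/(2·0.7428) = 0.04454

Final: 0.04454


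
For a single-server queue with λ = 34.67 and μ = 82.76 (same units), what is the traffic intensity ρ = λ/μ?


ρ = λ/μ = 34.67/82.76 = 0.4189

Final: 0.4189


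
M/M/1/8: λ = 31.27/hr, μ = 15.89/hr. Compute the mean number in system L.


ρ = 31.27/15.89 = 1.9679
L = ρ[1 − (K+1)ρ^K + Kρ^(K+1)] / [(1−ρ)(1−ρ^(K+1))]
Numerator: 1.9679·(1 − 9·224.921967 + 8·442.624915) = 2986.691607
Denominator: (-0.9679)·(-441.624915) = 427.450673
L = 2986.691607/427.450673 = 6.9872

Final: 6.9872


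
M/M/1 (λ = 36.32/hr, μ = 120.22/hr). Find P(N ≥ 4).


ρ = 36.32/120.22 = 0.3021
P(N ≥ n) = ρ^n = 0.3021^4 = 0.008331

Final: 0.008331


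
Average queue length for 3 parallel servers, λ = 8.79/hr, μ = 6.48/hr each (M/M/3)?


a = λ/μ = 1.3565; ρ = a/3 = 0.4522
P₀ = 0.247780
Lq = P₀·a^c·ρ / (c!·(1−ρ)²) = 0.247780·2.49598·0.4522/(6·0.30013)
= 0.15529

Final: 0.15529


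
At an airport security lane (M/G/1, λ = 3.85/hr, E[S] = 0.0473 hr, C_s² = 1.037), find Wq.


ρ = λ·E[S] = 3.85·0.0473 = 0.1821
E[S²] = E[S]²(1+C_s²) = 0.0473²·(1+1.037) = 0.004557
Wq = λ·E[S²]/(2(1−ρ)) = 3.85·0.004557/(2·0.8179) = 0.01073 hr

Final: 0.01073 hr


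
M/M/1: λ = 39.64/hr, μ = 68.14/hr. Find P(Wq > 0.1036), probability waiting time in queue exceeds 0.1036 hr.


ρ = 39.64/68.14 = 0.5817
P(Wq > t) = ρ·e^{−(μ−λ)t} = 0.5817·e^{−2.9526}
= 0.5817·0.052204 = 0.030369

Final: 0.030369


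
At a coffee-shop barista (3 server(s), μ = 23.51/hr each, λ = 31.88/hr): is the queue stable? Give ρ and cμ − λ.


Total capacity cμ = 3·23.51 = 70.53/hr
ρ = λ/(cμ) = 31.88/70.53 = 0.4520
Stable ⇔ ρ < 1: YES
Spare capacity = cμ − λ = 70.53 − 31.88 = 38.65/hr

Final: ρ = 0.4520; stable; margin = 38.65/hr


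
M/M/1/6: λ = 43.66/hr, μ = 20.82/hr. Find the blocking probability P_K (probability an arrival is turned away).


ρ = λ/μ = 43.66/20.82 = 2.0970
P_K = (1−ρ)ρ^K/(1−ρ^(K+1)) = (-1.0970·85.038979)/(1 − 178.328618)
= -93.289639/-177.328618 = 0.526083

Final: 0.526083


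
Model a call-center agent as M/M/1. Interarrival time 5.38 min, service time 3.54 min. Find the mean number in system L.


λ = 60/5.38 = 11.1524 /hr
μ = 60/3.54 = 16.9492 /hr
ρ = λ/μ = 11.1524/16.9492 = 0.6580
L = ρ/(1−ρ) = 0.6580/0.3420 = 1.9239

Final: 1.9239


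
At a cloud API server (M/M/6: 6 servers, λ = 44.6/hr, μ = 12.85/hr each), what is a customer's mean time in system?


a = 3.4708; ρ = 0.5785; P₀ = 0.029880
Lq = P₀·a^c·ρ/(c!(1−ρ)²) = 0.23619
Wq = Lq/λ = 0.23619/44.6 = 0.005296 hr
W = Wq + 1/μ = 0.005296 + 0.07782 = 0.08312 hr

Final: 0.08312 hr


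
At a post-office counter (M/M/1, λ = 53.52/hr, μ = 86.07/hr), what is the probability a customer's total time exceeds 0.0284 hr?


W ~ Exponential(μ−λ) for M/M/1.
μ − λ = 86.07 − 53.52 = 32.5500
P(W > t) = e^{−(μ−λ)t} = e^{−0.9244} = 0.396761

Final: 0.396761


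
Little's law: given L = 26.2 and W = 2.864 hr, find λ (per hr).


λ = L/W = 26.2/2.864 = 9.1480 /hr

Final: 9.1480 /hr


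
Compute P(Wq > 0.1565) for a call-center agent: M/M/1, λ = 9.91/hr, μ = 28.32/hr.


ρ = 9.91/28.32 = 0.3499
P(Wq > t) = ρ·e^{−(μ−λ)t} = 0.3499·e^{−2.8812}
= 0.3499·0.056069 = 0.019620

Final: 0.019620


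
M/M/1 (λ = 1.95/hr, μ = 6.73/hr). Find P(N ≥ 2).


ρ = 1.95/6.73 = 0.2897
P(N ≥ n) = ρ^n = 0.2897^2 = 0.083954

Final: 0.083954


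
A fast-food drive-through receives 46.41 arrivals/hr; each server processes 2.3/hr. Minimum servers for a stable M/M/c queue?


Stability requires cμ > λ ⇔ c > λ/μ.
λ/μ = 46.41/2.3 = 20.1783
Minimum integer c = ⌊20.1783⌋ + 1 = 21
Check: 21·2.3 = 48.30 > 46.41, while 20·2.3 = 46.00 ≤ 46.41

Final: 21 servers


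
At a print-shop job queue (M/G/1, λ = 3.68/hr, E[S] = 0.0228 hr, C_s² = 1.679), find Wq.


ρ = λ·E[S] = 3.68·0.0228 = 0.08390
E[S²] = E[S]²(1+C_s²) = 0.0228²·(1+1.679) = 0.001393
Wq = λ·E[S²]/(2(1−ρ)) = 3.68·0.001393/(2·0.9161) = 0.002797 hr

Final: 0.002797 hr


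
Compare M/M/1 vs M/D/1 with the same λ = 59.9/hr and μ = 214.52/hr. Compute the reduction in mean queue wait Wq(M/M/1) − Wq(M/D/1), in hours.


ρ = 59.9/214.52 = 0.2792
Wq(M/M/1) = ρ/(μ−λ) = 0.2792/154.62 = 0.001806 hr
Wq(M/D/1) = ρ/(2(μ−λ)) = 0.0009029 hr
Savings = 0.001806 − 0.0009029 = 0.0009029 hr

Final: 0.0009029 hr


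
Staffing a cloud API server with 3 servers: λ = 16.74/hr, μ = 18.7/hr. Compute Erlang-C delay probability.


a = λ/μ = 0.8952; ρ = a/3 = 0.2984
P₀ = 0.405469 (from M/M/c formula)
C(c,a) = [a^c/(c!(1−ρ))]·P₀ = [0.71737/(6·0.7016)]·0.405469
= 0.17041·0.405469 = 0.069096

Final: 0.069096


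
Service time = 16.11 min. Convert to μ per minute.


μ = 1/(service time) in consistent units.
1 minute = 1 min, so μ = 1/16.11 = 0.06207 per minute

Final: 0.06207 /min


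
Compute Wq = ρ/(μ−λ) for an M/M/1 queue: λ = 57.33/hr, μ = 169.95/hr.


ρ = 57.33/169.95 = 0.3373
Wq = ρ/(μ−λ) = 0.3373/(169.95 − 57.33) = 0.3373/112.62 = 0.002995 hr

Final: 0.002995 hr


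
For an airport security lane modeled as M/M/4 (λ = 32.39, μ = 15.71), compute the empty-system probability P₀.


a = λ/μ = 32.39/15.71 = 2.0617; ρ = a/c = 0.5154
Σ_{k=0}^{3} a^k/k! (terms k=0..3) = 1.00000 + 2.06174 + 2.12539 + 1.46067 = 6.64781
Tail: a^4/(4!(1−ρ)) = 18.06921/(24·0.4846) = 1.55373
P₀ = 1/(6.64781 + 1.55373) = 1/8.20155 = 0.121928

Final: 0.121928


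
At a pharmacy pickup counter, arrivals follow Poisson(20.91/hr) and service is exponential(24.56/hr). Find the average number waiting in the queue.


ρ = 20.91/24.56 = 0.8514
Lq = ρ²/(1−ρ) = 0.7249/0.1486 = 4.8774

Final: 4.8774


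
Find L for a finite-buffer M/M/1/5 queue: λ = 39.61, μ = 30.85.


ρ = 39.61/30.85 = 1.2840
L = ρ[1 − (K+1)ρ^K + Kρ^(K+1)] / [(1−ρ)(1−ρ^(K+1))]
Numerator: 1.2840·(1 − 6·3.489381 + 5·4.480207) = 3.164625
Denominator: (-0.2840)·(-3.480207) = 0.988221
L = 3.164625/0.988221 = 3.2023

Final: 3.2023


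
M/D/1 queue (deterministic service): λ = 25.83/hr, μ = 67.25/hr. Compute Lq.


ρ = 25.83/67.25 = 0.3841
M/D/1: Lq = ρ²/(2(1−ρ)) = 0.1475/(2·0.6159) = 0.11976

Final: 0.11976


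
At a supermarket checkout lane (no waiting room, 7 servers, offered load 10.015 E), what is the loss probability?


B(c,a) = (a^c/c!) / Σ_{k=0}^{c} a^k/k!
a^7/7! = 2005.054302
Σ terms (k=0..7): 1.00000 + 10.01500 + 50.15011 + 167.41779 + 419.17230 + 839.60211 + 1401.43586 + 2005.05430 = 4893.847473
B = 2005.054302/4893.847473 = 0.409709

Final: 0.409709


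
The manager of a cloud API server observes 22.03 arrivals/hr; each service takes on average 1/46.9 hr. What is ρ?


ρ = λ/μ = 22.03/46.9 = 0.4697

Final: 0.4697


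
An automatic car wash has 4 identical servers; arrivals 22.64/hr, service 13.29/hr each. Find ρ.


ρ = λ/(cμ) = 22.64/(4·13.29) = 22.64/53.16 = 0.4259

Final: 0.4259


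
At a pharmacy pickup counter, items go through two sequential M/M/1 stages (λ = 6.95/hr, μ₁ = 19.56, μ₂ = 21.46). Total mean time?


Each node sees arrival rate λ = 6.95/hr (tandem ⇒ throughput preserved).
W₁ = 1/(μ₁−λ) = 1/(19.56−6.95) = 0.07930 hr
W₂ = 1/(μ₂−λ) = 1/(21.46−6.95) = 0.06892 hr
W_total = W₁ + W₂ = 0.07930 + 0.06892 = 0.14822 hr

Final: 0.14822 hr


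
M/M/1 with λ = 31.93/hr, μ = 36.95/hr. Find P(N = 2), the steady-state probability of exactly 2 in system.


ρ = 31.93/36.95 = 0.8641
P_n = (1−ρ)·ρ^n = (1 − 0.8641)·0.8641^2 = 0.1359·0.746739 = 0.101451

Final: 0.101451


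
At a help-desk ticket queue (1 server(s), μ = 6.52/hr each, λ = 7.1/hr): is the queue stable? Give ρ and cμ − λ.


Total capacity cμ = 1·6.52 = 6.52/hr
ρ = λ/(cμ) = 7.1/6.52 = 1.0890
Stable ⇔ ρ < 1: NO
Spare capacity = cμ − λ = 6.52 − 7.1 = -0.58/hr

Final: ρ = 1.0890; unstable; margin = -0.58/hr


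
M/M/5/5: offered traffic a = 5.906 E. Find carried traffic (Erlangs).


B(5,5.906) = 0.353787 (Erlang-B)
Carried load = a(1 − B) = 5.906·(1 − 0.353787) = 5.906·0.646213 = 3.8165 E

Final: 3.8165 Erlangs


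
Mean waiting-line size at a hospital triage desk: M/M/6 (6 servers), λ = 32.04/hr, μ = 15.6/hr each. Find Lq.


a = λ/μ = 2.0538; ρ = a/6 = 0.3423
P₀ = 0.128018
Lq = P₀·a^c·ρ / (c!·(1−ρ)²) = 0.128018·75.05981·0.3423/(720·0.43256)
= 0.01056

Final: 0.01056


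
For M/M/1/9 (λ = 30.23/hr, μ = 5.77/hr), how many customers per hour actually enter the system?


ρ = 5.2392; P_K = (1−ρ)ρ^9/(1−ρ^10) = 0.809130
λ_eff = λ(1 − P_K) = 30.23·(1 − 0.809130) = 30.23·0.190870 = 5.7700 /hr

Final: 5.7700 /hr


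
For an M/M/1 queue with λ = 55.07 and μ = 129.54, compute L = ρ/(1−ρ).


ρ = λ/μ = 55.07/129.54 = 0.4251
L = ρ/(1−ρ) = 0.4251/(1 − 0.4251) = 0.4251/0.5749 = 0.7395

Final: 0.7395


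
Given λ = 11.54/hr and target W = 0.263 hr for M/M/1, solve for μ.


W = 1/(μ−λ) ⇒ μ − λ = 1/W = 1/0.263 = 3.8023
μ = λ + 1/W = 11.54 + 3.8023 = 15.3423 per hr

Final: 15.3423 /hr


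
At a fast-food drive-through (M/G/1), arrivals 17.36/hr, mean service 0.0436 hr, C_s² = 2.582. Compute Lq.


ρ = λ·E[S] = 17.36·0.0436 = 0.7569
Lq = ρ²(1+C_s²)/(2(1−ρ)) = 0.5729·(1+2.582)/(2·0.2431)
= 0.5729·3.5820/0.4862 = 4.22062

Final: 4.22062


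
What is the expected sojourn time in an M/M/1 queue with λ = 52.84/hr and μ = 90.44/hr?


W = 1/(μ−λ) = 1/(90.44 − 52.84) = 1/37.60 = 0.02660 hr

Final: 0.02660 hr


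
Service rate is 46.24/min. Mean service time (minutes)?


Mean service time = 1/μ = 1/46.24 minute = 0.02163 minute
In minutes: 0.02163 × 1 = 0.02163 min

Final: 0.02163 min


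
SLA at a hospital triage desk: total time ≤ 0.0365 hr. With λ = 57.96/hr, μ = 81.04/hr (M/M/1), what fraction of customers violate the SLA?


W ~ Exponential(μ−λ) for M/M/1.
μ − λ = 81.04 − 57.96 = 23.0800
P(W > t) = e^{−(μ−λ)t} = e^{−0.8424} = 0.430667

Final: 0.430667


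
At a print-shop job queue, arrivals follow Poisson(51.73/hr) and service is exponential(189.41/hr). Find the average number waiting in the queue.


ρ = 51.73/189.41 = 0.2731
Lq = ρ²/(1−ρ) = 0.07459/0.7269 = 0.1026

Final: 0.1026
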